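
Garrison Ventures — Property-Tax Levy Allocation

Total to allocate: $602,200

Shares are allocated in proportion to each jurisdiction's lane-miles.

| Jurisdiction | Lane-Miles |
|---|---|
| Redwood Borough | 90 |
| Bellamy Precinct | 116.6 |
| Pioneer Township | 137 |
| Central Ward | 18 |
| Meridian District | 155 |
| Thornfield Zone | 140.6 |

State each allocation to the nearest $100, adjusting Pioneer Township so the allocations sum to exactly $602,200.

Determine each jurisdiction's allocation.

Lane-miles total: 657.2.
Proportional shares: Redwood Borough 90/657.2 × $602,200 = 82,468.05; Bellamy Precinct 116.6/657.2 × $602,200 = 106,841.94; Pioneer Township 137/657.2 × $602,200 = 125,534.69; Central Ward 18/657.2 × $602,200 = 16,493.61; Meridian District 155/657.2 × $602,200 = 142,028.30; Thornfield Zone 140.6/657.2 × $602,200 = 128,833.41.
Rounded to nearest $100: Redwood Borough $82,500; Bellamy Precinct $106,800; Pioneer Township $125,500; Central Ward $16,500; Meridian District $142,000; Thornfield Zone $128,800. Sum = $602,100.
Difference $602,200 − $602,100 = +$100 applied to Pioneer Township: Pioneer Township becomes $125,600.

Redwood Borough: $82,500; Bellamy Precinct: $106,800; Pioneer Township: $125,600; Central Ward: $16,500; Meridian District: $142,000; Thornfield Zone: $128,800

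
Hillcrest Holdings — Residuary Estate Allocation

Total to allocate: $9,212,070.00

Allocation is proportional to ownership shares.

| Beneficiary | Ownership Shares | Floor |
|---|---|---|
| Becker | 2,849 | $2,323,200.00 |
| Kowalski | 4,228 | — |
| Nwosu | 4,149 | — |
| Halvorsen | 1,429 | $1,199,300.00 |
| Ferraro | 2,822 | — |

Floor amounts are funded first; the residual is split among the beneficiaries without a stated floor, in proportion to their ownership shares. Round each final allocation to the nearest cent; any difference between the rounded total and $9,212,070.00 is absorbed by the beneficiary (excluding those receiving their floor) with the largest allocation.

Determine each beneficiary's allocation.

Becker: $2,323,200.00 | Kowalski: $2,148,004.46 | Nwosu: $2,107,869.09 | Halvorsen: $1,199,300.00 | Ferraro: $1,433,696.45

Fund the minimums — Becker $2,323,200.00; Halvorsen $1,199,300.00. Residual $5,689,570.00.
Residual split over remaining ownership shares 11,199: Kowalski 2,148,004.4611 → $2,148,004.46; Nwosu 2,107,869.0892 → $2,107,869.09; Ferraro 1,433,696.4497 → $1,433,696.45.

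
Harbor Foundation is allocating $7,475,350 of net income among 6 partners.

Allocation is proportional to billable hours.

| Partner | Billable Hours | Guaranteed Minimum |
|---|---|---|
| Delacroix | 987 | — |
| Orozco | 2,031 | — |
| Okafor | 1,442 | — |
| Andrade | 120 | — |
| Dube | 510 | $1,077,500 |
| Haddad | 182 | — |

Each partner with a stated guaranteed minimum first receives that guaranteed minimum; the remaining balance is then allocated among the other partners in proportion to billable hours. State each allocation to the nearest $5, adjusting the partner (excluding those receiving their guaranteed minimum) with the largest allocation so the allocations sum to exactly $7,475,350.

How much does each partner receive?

Delacroix: $1,326,055; Orozco: $2,728,690; Okafor: $1,937,360; Andrade: $161,225; Dube: $1,077,500; Haddad: $244,520

Minimums first: Dube $1,077,500. Residual $6,397,850.
Residual split over remaining billable hours 4,762: Delacroix 1,326,055.85 → $1,326,055; Orozco 2,728,692.43 → $2,728,690; Okafor 1,937,358.19 → $1,937,360; Andrade 161,222.60 → $161,225; Haddad 244,520.94 → $244,520.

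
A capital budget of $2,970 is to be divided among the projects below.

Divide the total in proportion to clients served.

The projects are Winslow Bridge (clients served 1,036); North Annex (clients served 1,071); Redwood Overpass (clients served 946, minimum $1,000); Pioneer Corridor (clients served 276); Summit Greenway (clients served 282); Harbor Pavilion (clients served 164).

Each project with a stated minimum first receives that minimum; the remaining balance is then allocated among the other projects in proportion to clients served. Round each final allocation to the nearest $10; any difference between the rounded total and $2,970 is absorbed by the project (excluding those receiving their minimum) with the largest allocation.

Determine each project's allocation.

Winslow Bridge: $720; North Annex: $750; Redwood Overpass: $1,000; Pioneer Corridor: $190; Summit Greenway: $200; Harbor Pavilion: $110

Minimums first: Redwood Overpass $1,000. Residual $1,970.
Residual split over remaining clients served 2,829: Winslow Bridge 721.43 → $720; North Annex 745.80 → $750; Pioneer Corridor 192.20 → $190; Summit Greenway 196.37 → $200; Harbor Pavilion 114.20 → $110.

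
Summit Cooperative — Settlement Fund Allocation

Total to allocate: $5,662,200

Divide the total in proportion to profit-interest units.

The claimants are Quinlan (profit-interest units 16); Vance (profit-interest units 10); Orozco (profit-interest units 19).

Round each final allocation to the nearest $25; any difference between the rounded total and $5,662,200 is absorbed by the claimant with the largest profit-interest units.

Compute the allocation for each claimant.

Sum of profit-interest units: 16 + 10 + 19 = 45.
Unrounded shares: Quinlan 2,013,226.67; Vance 1,258,266.67; Orozco 2,390,706.67.
Rounded to nearest $25: Quinlan $2,013,225; Vance $1,258,275; Orozco $2,390,700. Sum = $5,662,200.
No rounding difference to absorb.

Quinlan: $2,013,225 · Vance: $1,258,275 · Orozco: $2,390,700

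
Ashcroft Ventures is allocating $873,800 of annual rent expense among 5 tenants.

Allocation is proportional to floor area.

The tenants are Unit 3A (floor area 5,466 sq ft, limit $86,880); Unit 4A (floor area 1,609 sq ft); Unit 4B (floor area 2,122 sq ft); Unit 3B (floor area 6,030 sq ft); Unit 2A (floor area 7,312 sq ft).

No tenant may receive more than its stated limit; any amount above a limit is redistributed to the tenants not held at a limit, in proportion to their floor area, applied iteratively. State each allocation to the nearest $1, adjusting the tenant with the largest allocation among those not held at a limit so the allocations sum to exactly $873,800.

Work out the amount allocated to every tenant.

Sum of floor area: 22,539.
Proportional shares (ignoring caps): Unit 3A 211,907.84; Unit 4A 62,378.29; Unit 4B 82,266.45; Unit 3B 233,773.19; Unit 2A 283,474.23.
Held at cap: Unit 3A ($86,880); balance $786,920 reallocated over remaining floor area 17,073.
Shares after redistribution: Unit 4A 74,161.21 → $74,161; Unit 4B 97,806.14 → $97,806; Unit 3B 277,931.68 → $277,932; Unit 2A 337,020.97 → $337,021.

Unit 3A: $86,880; Unit 4A: $74,161; Unit 4B: $97,806; Unit 3B: $277,932; Unit 2A: $337,021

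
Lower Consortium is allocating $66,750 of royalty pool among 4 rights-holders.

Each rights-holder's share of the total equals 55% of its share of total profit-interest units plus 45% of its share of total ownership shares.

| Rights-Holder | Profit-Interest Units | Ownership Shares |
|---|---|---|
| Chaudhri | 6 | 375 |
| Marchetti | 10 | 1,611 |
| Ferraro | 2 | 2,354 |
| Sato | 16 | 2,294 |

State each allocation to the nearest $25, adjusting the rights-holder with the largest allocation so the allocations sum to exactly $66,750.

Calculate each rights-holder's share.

Totals — profit-interest units 34, ownership shares 6,634.
Composite weights (55% profit-interest units + 45% ownership shares): Chaudhri 0.1225; Marchetti 0.2710; Ferraro 0.1920; Sato 0.4144.
Proportional shares: Chaudhri 8,176.61; Marchetti 18,092.10; Ferraro 12,818.03; Sato 27,663.27.
After rounding ($25): Chaudhri $8,175; Marchetti $18,100; Ferraro $12,825; Sato $27,675. Sum = $66,775.
Difference $66,750 − $66,775 = −$25 applied to largest allocation (Sato): Sato becomes $27,650.

Chaudhri: $8,175 · Marchetti: $18,100 · Ferraro: $12,825 · Sato: $27,650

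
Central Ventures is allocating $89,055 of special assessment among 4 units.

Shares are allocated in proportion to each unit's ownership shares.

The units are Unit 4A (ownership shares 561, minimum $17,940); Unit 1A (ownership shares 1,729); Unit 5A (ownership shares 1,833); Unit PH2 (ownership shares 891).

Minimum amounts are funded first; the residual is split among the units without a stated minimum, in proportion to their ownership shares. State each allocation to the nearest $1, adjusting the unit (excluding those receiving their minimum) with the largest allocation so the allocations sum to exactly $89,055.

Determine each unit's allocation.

Unit 4A: $17,940 · Unit 1A: $27,612 · Unit 5A: $29,274 · Unit PH2: $14,229

Fund the minimums — Unit 4A $17,940. Residual $71,115.
Residual split over remaining ownership shares 4,453: Unit 1A 27,612.36 → $27,612; Unit 5A 29,273.25 → $29,273; Unit PH2 14,229.39 → $14,229.
Rounding difference +$1 applied to Unit 5A → $29,274.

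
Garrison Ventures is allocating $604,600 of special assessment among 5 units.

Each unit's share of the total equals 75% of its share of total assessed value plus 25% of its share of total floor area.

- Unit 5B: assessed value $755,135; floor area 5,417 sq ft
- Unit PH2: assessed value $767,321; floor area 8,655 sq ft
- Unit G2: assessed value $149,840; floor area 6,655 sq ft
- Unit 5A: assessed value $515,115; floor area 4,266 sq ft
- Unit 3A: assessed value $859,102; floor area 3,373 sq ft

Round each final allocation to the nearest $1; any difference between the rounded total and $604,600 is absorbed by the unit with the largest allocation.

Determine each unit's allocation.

Totals — assessed value 3,046,513, floor area 28,366.
Combined weights (75% assessed value + 25% floor area): Unit 5B 0.2336; Unit PH2 0.2652; Unit G2 0.0955; Unit 5A 0.1644; Unit 3A 0.2412.
Unrounded shares: Unit 5B 141,260.85; Unit PH2 160,328.53; Unit G2 57,764.11; Unit 5A 99,402.55; Unit 3A 145,843.96.
Rounded to nearest $1: Unit 5B $141,261; Unit PH2 $160,329; Unit G2 $57,764; Unit 5A $99,403; Unit 3A $145,844. Sum = $604,601.
Difference $604,600 − $604,601 = −$1 applied to largest allocation (Unit PH2): Unit PH2 becomes $160,328.

Unit 5B: $141,261 · Unit PH2: $160,328 · Unit G2: $57,764 · Unit 5A: $99,403 · Unit 3A: $145,844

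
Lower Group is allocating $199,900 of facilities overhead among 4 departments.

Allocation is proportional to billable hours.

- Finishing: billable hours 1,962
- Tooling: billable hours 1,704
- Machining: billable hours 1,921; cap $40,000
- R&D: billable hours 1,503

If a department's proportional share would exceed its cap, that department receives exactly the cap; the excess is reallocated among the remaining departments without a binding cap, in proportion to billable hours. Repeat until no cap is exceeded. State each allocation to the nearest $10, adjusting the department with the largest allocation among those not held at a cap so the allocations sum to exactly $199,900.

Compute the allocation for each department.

Billable hours total: 7,090.
Proportional shares (ignoring caps): Finishing 55,317.88; Tooling 48,043.67; Machining 54,161.90; R&D 42,376.54.
Cap binds for Machining ($40,000); remaining pool $159,900 reallocated over remaining billable hours 5,169.
Redistributed shares: Finishing 60,693.33 → $60,690; Tooling 52,712.25 → $52,710; R&D 46,494.43 → $46,490.
Rounding difference +$10 applied to Finishing → $60,700.

Finishing: $60,700; Tooling: $52,710; Machining: $40,000; R&D: $46,490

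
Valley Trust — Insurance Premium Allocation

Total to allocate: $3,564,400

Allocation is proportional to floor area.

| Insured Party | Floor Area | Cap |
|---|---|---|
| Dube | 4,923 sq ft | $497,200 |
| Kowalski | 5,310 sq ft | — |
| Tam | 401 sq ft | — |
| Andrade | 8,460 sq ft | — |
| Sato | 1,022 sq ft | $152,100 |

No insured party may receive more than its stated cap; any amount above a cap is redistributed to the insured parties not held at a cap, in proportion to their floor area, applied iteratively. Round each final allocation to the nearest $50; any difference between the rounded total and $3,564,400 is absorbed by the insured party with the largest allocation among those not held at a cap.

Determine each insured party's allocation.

Dube: $497,200 · Kowalski: $1,092,300 · Tam: $82,500 · Andrade: $1,740,300 · Sato: $152,100

Floor area total: 20,116.
Unconstrained shares: Dube 872,317.62; Kowalski 940,891.03; Tam 71,054.11; Andrade 1,499,046.73; Sato 181,090.52.
Cap binds for Dube ($497,200), Sato ($152,100); balance $2,915,100 reallocated over remaining floor area 14,171.
Shares after redistribution: Kowalski 1,092,313.95 → $1,092,300; Tam 82,489.25 → $82,500; Andrade 1,740,296.80 → $1,740,300.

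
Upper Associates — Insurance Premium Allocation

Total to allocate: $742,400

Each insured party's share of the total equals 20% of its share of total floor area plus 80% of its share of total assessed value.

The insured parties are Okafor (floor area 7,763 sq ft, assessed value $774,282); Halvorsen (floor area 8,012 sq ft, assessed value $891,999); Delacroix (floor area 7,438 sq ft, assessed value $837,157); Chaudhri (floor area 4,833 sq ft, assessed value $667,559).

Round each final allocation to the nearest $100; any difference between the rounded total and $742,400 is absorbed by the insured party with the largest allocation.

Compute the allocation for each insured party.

Floor area total 28,046; assessed value total 3,170,997.
Composite weights (20% floor area + 80% assessed value): Okafor 0.2507; Halvorsen 0.2822; Delacroix 0.2642; Chaudhri 0.2029.
Proportional shares: Okafor 186,119.69; Halvorsen 209,486.04; Delacroix 196,175.42; Chaudhri 150,618.84.
Rounded to nearest $100: Okafor $186,100; Halvorsen $209,500; Delacroix $196,200; Chaudhri $150,600. Sum = $742,400.
Sum already equals the total — no adjustment.

Okafor: $186,100 | Halvorsen: $209,500 | Delacroix: $196,200 | Chaudhri: $150,600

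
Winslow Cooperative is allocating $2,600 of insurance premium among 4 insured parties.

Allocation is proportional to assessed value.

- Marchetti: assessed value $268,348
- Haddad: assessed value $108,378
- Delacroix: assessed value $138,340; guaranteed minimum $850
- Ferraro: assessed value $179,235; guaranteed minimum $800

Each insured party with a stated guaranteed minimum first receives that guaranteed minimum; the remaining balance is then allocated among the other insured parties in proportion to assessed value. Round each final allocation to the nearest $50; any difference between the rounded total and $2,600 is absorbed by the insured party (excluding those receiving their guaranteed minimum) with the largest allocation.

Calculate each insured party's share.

Marchetti: $700 | Haddad: $250 | Delacroix: $850 | Ferraro: $800

Guaranteed amounts: Delacroix $850; Ferraro $800. Remaining pool $950.
Remaining pool split over remaining assessed value 376,726: Marchetti 676.70 → $700; Haddad 273.30 → $250.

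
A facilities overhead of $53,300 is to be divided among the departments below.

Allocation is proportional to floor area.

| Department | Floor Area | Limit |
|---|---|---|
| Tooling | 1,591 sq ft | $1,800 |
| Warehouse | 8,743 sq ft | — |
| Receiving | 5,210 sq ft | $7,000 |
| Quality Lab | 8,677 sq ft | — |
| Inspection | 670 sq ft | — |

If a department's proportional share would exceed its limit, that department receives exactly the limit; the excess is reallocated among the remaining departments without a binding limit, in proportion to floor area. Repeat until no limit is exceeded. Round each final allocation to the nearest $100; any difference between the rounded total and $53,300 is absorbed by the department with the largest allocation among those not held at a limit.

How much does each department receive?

Tooling: $1,800; Warehouse: $21,600; Receiving: $7,000; Quality Lab: $21,300; Inspection: $1,600

Combined floor area = 24,891.
Proportional shares (ignoring caps): Tooling 3,406.87; Warehouse 18,721.70; Receiving 11,156.36; Quality Lab 18,580.37; Inspection 1,434.70.
Held at cap: Tooling ($1,800), Receiving ($7,000); residual $44,500 reallocated over remaining floor area 18,090.
Redistributed shares: Warehouse 21,507.10 → $21,500; Quality Lab 21,344.75 → $21,300; Inspection 1,648.15 → $1,600.
Rounding difference +$100 applied to Warehouse → $21,600.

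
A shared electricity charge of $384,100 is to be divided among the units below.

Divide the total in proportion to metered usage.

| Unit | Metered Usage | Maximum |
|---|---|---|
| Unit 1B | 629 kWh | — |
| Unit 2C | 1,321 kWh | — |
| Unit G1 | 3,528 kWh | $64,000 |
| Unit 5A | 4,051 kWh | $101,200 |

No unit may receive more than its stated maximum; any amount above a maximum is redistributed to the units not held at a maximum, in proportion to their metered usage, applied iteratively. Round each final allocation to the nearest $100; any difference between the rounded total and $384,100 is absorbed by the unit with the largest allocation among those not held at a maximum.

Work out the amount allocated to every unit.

Combined metered usage = 9,529.
Pro-rata shares before constraints: Unit 1B 25,354.07; Unit 2C 53,247.57; Unit G1 142,208.50; Unit 5A 163,289.86.
Held at cap: Unit G1 ($64,000), Unit 5A ($101,200); residual $218,900 reallocated over remaining metered usage 1,950.
Remaining shares: Unit 1B 70,609.28 → $70,600; Unit 2C 148,290.72 → $148,300.

Unit 1B: $70,600 · Unit 2C: $148,300 · Unit G1: $64,000 · Unit 5A: $101,200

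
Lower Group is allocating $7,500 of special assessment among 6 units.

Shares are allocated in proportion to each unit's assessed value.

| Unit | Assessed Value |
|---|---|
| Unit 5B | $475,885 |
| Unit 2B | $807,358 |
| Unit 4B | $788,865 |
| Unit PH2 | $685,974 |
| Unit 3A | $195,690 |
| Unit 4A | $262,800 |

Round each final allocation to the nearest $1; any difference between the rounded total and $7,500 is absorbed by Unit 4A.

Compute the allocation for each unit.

Unit 5B: $1,110 · Unit 2B: $1,882 · Unit 4B: $1,839 · Unit PH2: $1,599 · Unit 3A: $456 · Unit 4A: $614

Sum of assessed value: 3,216,572.
Raw shares: Unit 5B 475,885/3,216,572 × $7,500 = 1,109.61; Unit 2B 807,358/3,216,572 × $7,500 = 1,882.496; Unit 4B 788,865/3,216,572 × $7,500 = 1,839.38; Unit PH2 685,974/3,216,572 × $7,500 = 1,599.47; Unit 3A 195,690/3,216,572 × $7,500 = 456.29; Unit 4A 262,800/3,216,572 × $7,500 = 612.76.
At nearest $1: Unit 5B $1,110; Unit 2B $1,882; Unit 4B $1,839; Unit PH2 $1,599; Unit 3A $456; Unit 4A $613. Sum = $7,499.
Difference $7,500 − $7,499 = +$1 applied to Unit 4A: Unit 4A becomes $614.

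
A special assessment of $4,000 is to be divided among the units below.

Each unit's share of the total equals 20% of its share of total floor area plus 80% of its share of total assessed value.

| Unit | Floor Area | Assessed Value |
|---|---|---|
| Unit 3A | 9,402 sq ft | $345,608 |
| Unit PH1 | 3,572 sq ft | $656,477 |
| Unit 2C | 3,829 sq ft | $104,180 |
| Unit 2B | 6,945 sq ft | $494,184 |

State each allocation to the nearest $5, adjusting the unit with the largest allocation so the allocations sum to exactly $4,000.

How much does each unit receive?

Unit 3A: $1,010 · Unit PH1: $1,435 · Unit 2C: $335 · Unit 2B: $1,220

Totals — floor area 23,748, assessed value 1,600,449.
Combined weights (20% floor area + 80% assessed value): Unit 3A 0.2519; Unit PH1 0.3582; Unit 2C 0.0843; Unit 2B 0.3055.
Unrounded shares: Unit 3A 1,007.75; Unit PH1 1,432.92; Unit 2C 337.29; Unit 2B 1,222.05.
At nearest $5: Unit 3A $1,010; Unit PH1 $1,435; Unit 2C $335; Unit 2B $1,220. Sum = $4,000.
Sum already equals the total — no adjustment.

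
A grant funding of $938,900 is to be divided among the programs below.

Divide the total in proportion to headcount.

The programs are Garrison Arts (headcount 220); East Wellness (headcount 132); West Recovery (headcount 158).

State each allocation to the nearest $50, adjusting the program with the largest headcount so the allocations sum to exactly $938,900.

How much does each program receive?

Garrison Arts: $405,050 · East Wellness: $243,000 · West Recovery: $290,850

Total headcount = 510.
Raw shares: Garrison Arts 220/510 × $938,900 = 405,015.69; East Wellness 132/510 × $938,900 = 243,009.41; West Recovery 158/510 × $938,900 = 290,874.90.
After rounding ($50): Garrison Arts $405,000; East Wellness $243,000; West Recovery $290,850. Sum = $938,850.
Difference $938,900 − $938,850 = +$50 applied to largest headcount (Garrison Arts): Garrison Arts becomes $405,050.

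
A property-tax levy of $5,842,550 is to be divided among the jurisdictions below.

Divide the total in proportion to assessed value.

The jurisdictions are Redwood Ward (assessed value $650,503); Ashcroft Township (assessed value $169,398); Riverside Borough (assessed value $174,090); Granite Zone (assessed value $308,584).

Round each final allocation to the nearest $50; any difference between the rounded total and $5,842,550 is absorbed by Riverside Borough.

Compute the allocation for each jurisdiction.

Redwood Ward: $2,917,750; Ashcroft Township: $759,800; Riverside Borough: $780,900; Granite Zone: $1,384,100

Sum of assessed value: 1,302,575.
Raw shares: Redwood Ward 650,503/1,302,575 × $5,842,550 = 2,917,756.22; Ashcroft Township 169,398/1,302,575 × $5,842,550 = 759,815.20; Riverside Borough 174,090/1,302,575 × $5,842,550 = 780,860.63; Granite Zone 308,584/1,302,575 × $5,842,550 = 1,384,117.96.
At nearest $50: Redwood Ward $2,917,750; Ashcroft Township $759,800; Riverside Borough $780,850; Granite Zone $1,384,100. Sum = $5,842,500.
Difference $5,842,550 − $5,842,500 = +$50 applied to Riverside Borough: Riverside Borough becomes $780,900.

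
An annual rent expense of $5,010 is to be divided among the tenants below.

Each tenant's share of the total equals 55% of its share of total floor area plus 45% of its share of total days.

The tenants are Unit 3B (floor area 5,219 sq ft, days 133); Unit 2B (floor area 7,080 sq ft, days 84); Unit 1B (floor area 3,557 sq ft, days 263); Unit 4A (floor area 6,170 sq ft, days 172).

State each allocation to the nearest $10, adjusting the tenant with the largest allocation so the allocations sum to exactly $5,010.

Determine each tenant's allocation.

Unit 3B: $1,110 | Unit 2B: $1,180 | Unit 1B: $1,350 | Unit 4A: $1,370

Totals — floor area 22,026, days 652.
Blended shares (55% floor area + 45% days): Unit 3B 0.2221; Unit 2B 0.2348; Unit 1B 0.2703; Unit 4A 0.2728.
Unrounded shares: Unit 3B 1,112.80; Unit 2B 1,176.18; Unit 1B 1,354.40; Unit 4A 1,366.63.
Rounded to nearest $10: Unit 3B $1,110; Unit 2B $1,180; Unit 1B $1,350; Unit 4A $1,370. Sum = $5,010.
Sum already equals the total — no adjustment.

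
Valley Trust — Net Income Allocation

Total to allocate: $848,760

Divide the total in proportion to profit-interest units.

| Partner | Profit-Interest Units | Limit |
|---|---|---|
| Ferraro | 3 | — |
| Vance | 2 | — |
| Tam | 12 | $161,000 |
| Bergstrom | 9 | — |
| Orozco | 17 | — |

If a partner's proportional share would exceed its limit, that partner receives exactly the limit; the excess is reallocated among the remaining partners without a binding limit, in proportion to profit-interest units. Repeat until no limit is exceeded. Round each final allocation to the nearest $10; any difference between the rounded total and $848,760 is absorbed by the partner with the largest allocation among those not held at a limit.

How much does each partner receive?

Profit-interest units total: 43.
Unconstrained shares: Ferraro 59,215.81; Vance 39,477.21; Tam 236,863.26; Bergstrom 177,647.44; Orozco 335,556.28.
Capped: Tam ($161,000); remaining pool $687,760 reallocated over remaining profit-interest units 31.
Redistributed shares: Ferraro 66,557.42 → $66,560; Vance 44,371.61 → $44,370; Bergstrom 199,672.26 → $199,670; Orozco 377,158.71 → $377,160.

Ferraro: $66,560; Vance: $44,370; Tam: $161,000; Bergstrom: $199,670; Orozco: $377,160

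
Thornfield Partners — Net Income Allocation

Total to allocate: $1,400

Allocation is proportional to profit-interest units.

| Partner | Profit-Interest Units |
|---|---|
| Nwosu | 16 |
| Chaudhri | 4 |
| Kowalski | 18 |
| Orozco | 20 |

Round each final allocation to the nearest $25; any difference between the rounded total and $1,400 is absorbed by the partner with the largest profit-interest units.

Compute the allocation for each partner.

Nwosu: $375 · Chaudhri: $100 · Kowalski: $425 · Orozco: $500

Profit-interest units total: 58.
Pro-rata amounts: Nwosu 16/58 × $1,400 = 386.21; Chaudhri 4/58 × $1,400 = 96.55; Kowalski 18/58 × $1,400 = 434.48; Orozco 20/58 × $1,400 = 482.76.
At nearest $25: Nwosu $375; Chaudhri $100; Kowalski $425; Orozco $475. Sum = $1,375.
Difference $1,400 − $1,375 = +$25 applied to largest profit-interest units (Orozco): Orozco becomes $500.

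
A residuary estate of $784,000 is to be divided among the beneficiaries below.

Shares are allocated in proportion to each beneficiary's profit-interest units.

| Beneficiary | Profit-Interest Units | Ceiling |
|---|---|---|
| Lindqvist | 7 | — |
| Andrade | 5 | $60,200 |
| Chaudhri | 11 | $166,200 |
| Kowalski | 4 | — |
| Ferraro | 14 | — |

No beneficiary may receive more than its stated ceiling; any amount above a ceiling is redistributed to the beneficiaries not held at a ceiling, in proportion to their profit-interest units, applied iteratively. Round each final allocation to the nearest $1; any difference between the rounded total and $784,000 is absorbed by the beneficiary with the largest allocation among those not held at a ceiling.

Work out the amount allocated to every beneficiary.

Lindqvist: $156,128 · Andrade: $60,200 · Chaudhri: $166,200 · Kowalski: $89,216 · Ferraro: $312,256

Total profit-interest units = 41.
Unconstrained shares: Lindqvist 133,853.66; Andrade 95,609.76; Chaudhri 210,341.46; Kowalski 76,487.80; Ferraro 267,707.32.
Cap binds for Andrade ($60,200), Chaudhri ($166,200); remaining pool $557,600 reallocated over remaining profit-interest units 25.
Shares after redistribution: Lindqvist 156,128.00 → $156,128; Kowalski 89,216.00 → $89,216; Ferraro 312,256.00 → $312,256.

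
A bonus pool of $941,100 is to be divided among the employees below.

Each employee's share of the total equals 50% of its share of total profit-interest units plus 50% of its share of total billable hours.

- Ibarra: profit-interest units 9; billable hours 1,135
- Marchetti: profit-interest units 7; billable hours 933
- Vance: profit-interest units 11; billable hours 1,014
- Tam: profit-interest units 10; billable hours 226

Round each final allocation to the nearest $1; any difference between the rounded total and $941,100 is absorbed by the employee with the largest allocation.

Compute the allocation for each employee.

Ibarra: $275,907 | Marchetti: $221,739 | Vance: $284,131 | Tam: $159,323

Totals — profit-interest units 37, billable hours 3,308.
Combined weights (50% profit-interest units + 50% billable hours): Ibarra 0.2932; Marchetti 0.2356; Vance 0.3019; Tam 0.1693.
Proportional shares: Ibarra 275,907.40; Marchetti 221,738.56; Vance 284,130.76; Tam 159,323.29.
After rounding ($1): Ibarra $275,907; Marchetti $221,739; Vance $284,131; Tam $159,323. Sum = $941,100.
Rounded total matches; no reconciliation needed.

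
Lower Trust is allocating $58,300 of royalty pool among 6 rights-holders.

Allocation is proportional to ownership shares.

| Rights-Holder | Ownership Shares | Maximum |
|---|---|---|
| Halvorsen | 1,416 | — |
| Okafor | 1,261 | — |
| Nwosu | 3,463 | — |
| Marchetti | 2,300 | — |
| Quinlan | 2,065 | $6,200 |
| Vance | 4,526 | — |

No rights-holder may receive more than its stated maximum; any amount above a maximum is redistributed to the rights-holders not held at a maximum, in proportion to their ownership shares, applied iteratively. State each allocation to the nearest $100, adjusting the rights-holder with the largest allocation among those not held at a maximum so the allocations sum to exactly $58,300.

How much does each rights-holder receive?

Halvorsen: $5,700 | Okafor: $5,100 | Nwosu: $13,900 | Marchetti: $9,200 | Quinlan: $6,200 | Vance: $18,200

Sum of ownership shares: 15,031.
Proportional shares (ignoring caps): Halvorsen 5,492.17; Okafor 4,890.98; Nwosu 13,431.77; Marchetti 8,920.90; Quinlan 8,009.41; Vance 17,554.77.
Capped: Quinlan ($6,200); residual $52,100 reallocated over remaining ownership shares 12,966.
Redistributed shares: Halvorsen 5,689.77 → $5,700; Okafor 5,066.95 → $5,100; Nwosu 13,915.03 → $13,900; Marchetti 9,241.86 → $9,200; Vance 18,186.38 → $18,200.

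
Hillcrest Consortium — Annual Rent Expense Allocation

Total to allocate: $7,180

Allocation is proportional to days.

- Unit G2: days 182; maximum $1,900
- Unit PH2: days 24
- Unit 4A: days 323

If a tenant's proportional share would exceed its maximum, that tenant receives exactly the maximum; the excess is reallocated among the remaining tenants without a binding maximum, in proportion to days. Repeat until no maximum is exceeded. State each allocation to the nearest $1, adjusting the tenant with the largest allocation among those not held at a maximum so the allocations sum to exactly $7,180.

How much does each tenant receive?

Combined days = 529.
Unconstrained shares: Unit G2 2,470.25; Unit PH2 325.75; Unit 4A 4,384.01.
Capped: Unit G2 ($1,900); residual $5,280 reallocated over remaining days 347.
Shares after redistribution: Unit PH2 365.19 → $365; Unit 4A 4,914.81 → $4,915.

Unit G2: $1,900 · Unit PH2: $365 · Unit 4A: $4,915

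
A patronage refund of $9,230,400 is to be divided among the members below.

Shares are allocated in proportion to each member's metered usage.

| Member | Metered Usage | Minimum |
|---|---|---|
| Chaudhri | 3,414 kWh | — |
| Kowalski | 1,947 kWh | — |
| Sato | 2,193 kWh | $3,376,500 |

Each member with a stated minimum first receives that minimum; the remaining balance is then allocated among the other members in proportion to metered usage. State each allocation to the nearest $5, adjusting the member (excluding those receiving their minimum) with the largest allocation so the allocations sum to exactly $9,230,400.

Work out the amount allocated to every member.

Chaudhri: $3,727,890; Kowalski: $2,126,010; Sato: $3,376,500

Fund the minimums — Sato $3,376,500. Remaining pool $5,853,900.
Remaining pool split over remaining metered usage 5,361: Chaudhri 3,727,889.31 → $3,727,890; Kowalski 2,126,010.69 → $2,126,010.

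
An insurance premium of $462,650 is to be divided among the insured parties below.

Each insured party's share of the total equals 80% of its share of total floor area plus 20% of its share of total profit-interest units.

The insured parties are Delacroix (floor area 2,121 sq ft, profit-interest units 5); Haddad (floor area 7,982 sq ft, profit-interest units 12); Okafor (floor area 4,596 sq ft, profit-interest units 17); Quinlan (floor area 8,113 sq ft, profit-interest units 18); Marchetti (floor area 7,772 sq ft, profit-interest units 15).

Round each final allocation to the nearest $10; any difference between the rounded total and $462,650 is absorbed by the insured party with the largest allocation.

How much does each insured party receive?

Floor area total 30,584; profit-interest units total 67.
Combined weights (80% floor area + 20% profit-interest units): Delacroix 0.0704; Haddad 0.2446; Okafor 0.1710; Quinlan 0.2659; Marchetti 0.2481.
Raw shares: Delacroix 32,573.04; Haddad 113,168.73; Okafor 79,097.42; Quinlan 123,040.32; Marchetti 114,770.49.
At nearest $10: Delacroix $32,570; Haddad $113,170; Okafor $79,100; Quinlan $123,040; Marchetti $114,770. Sum = $462,650.
Sum already equals the total — no adjustment.

Delacroix: $32,570; Haddad: $113,170; Okafor: $79,100; Quinlan: $123,040; Marchetti: $114,770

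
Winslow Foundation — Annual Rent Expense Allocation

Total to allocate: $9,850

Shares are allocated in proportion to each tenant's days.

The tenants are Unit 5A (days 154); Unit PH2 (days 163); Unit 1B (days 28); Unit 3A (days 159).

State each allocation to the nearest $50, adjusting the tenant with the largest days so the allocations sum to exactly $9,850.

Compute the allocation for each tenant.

Total days = 154 + 163 + 28 + 159 = 504.
Pro-rata amounts: Unit 5A 3,009.72; Unit PH2 3,185.62; Unit 1B 547.22; Unit 3A 3,107.44.
After rounding ($50): Unit 5A $3,000; Unit PH2 $3,200; Unit 1B $550; Unit 3A $3,100. Sum = $9,850.
Rounded total matches; no reconciliation needed.

Unit 5A: $3,000 | Unit PH2: $3,200 | Unit 1B: $550 | Unit 3A: $3,100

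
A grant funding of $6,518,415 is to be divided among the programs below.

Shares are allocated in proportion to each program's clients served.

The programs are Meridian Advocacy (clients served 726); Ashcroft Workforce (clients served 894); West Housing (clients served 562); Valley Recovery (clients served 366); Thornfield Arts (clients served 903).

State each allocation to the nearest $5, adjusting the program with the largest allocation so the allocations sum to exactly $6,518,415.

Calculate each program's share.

Meridian Advocacy: $1,371,305 | Ashcroft Workforce: $1,688,630 | West Housing: $1,061,535 | Valley Recovery: $691,320 | Thornfield Arts: $1,705,625

Total clients served = 3,451.
Unrounded shares: Meridian Advocacy 726/3,451 × $6,518,415 = 1,371,303.76; Ashcroft Workforce 894/3,451 × $6,518,415 = 1,688,630.25; West Housing 562/3,451 × $6,518,415 = 1,061,532.67; Valley Recovery 366/3,451 × $6,518,415 = 691,318.43; Thornfield Arts 903/3,451 × $6,518,415 = 1,705,629.89.
At nearest $5: Meridian Advocacy $1,371,305; Ashcroft Workforce $1,688,630; West Housing $1,061,535; Valley Recovery $691,320; Thornfield Arts $1,705,630. Sum = $6,518,420.
Difference $6,518,415 − $6,518,420 = −$5 applied to largest allocation (Thornfield Arts): Thornfield Arts becomes $1,705,625.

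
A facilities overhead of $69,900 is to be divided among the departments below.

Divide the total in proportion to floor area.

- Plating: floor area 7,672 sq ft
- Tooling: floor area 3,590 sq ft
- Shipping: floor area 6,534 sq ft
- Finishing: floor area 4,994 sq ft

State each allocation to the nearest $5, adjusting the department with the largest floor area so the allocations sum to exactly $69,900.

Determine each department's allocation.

Sum of floor area: 22,790.
Unrounded shares: Plating 7,672/22,790 × $69,900 = 23,531.06; Tooling 3,590/22,790 × $69,900 = 11,011.01; Shipping 6,534/22,790 × $69,900 = 20,040.66; Finishing 4,994/22,790 × $69,900 = 15,317.27.
After rounding ($5): Plating $23,530; Tooling $11,010; Shipping $20,040; Finishing $15,315. Sum = $69,895.
Difference $69,900 − $69,895 = +$5 applied to largest floor area (Plating): Plating becomes $23,535.

Plating: $23,535; Tooling: $11,010; Shipping: $20,040; Finishing: $15,315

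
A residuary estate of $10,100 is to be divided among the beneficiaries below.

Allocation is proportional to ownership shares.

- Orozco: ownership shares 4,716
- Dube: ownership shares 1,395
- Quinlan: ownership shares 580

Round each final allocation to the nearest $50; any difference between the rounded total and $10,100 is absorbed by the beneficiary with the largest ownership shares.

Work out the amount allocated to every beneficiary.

Ownership shares total: 4,716 + 1,395 + 580 = 6,691.
Unrounded shares: Orozco 7,118.76; Dube 2,105.74; Quinlan 875.50.
At nearest $50: Orozco $7,100; Dube $2,100; Quinlan $900. Sum = $10,100.
Rounded total matches; no reconciliation needed.

Orozco: $7,100; Dube: $2,100; Quinlan: $900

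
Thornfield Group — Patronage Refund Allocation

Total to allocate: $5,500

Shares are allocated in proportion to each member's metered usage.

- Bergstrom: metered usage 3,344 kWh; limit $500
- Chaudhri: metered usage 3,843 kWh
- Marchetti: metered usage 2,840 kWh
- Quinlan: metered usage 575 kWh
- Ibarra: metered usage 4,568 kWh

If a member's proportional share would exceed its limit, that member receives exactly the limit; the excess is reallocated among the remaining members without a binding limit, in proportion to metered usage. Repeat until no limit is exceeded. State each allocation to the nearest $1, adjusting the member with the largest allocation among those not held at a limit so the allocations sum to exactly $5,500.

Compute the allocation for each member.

Bergstrom: $500 | Chaudhri: $1,625 | Marchetti: $1,201 | Quinlan: $243 | Ibarra: $1,931

Total metered usage = 15,170.
Pro-rata shares before constraints: Bergstrom 1,212.39; Chaudhri 1,393.31; Marchetti 1,029.66; Quinlan 208.47; Ibarra 1,656.16.
Held at cap: Bergstrom ($500); residual $5,000 reallocated over remaining metered usage 11,826.
Shares after redistribution: Chaudhri 1,624.81 → $1,625; Marchetti 1,200.74 → $1,201; Quinlan 243.11 → $243; Ibarra 1,931.34 → $1,931.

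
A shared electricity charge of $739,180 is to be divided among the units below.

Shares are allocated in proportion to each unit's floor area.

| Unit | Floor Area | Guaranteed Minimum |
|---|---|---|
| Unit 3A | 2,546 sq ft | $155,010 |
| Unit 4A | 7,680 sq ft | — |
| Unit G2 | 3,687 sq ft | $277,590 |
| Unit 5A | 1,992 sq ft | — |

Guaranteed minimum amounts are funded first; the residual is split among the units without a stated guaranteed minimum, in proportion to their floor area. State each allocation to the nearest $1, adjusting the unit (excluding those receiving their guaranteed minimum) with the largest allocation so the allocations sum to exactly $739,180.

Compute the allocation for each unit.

Unit 3A: $155,010; Unit 4A: $243,438; Unit G2: $277,590; Unit 5A: $63,142

Guaranteed amounts: Unit 3A $155,010; Unit G2 $277,590. Residual $306,580.
Residual split over remaining floor area 9,672: Unit 4A 243,438.21 → $243,438; Unit 5A 63,141.79 → $63,142.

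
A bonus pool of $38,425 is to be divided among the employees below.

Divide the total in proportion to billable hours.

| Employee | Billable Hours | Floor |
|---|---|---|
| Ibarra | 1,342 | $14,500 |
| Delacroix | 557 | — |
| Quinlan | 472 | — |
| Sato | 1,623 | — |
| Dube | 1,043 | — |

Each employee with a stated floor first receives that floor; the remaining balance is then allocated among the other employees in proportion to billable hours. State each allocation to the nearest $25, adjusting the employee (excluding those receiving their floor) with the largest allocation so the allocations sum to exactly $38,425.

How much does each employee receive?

Ibarra: $14,500 | Delacroix: $3,600 | Quinlan: $3,050 | Sato: $10,525 | Dube: $6,750

Fund the minimums — Ibarra $14,500. Remaining pool $23,925.
Remaining pool split over remaining billable hours 3,695: Delacroix 3,606.56 → $3,600; Quinlan 3,056.18 → $3,050; Sato 10,508.87 → $10,500; Dube 6,753.39 → $6,750.
Rounding difference +$25 applied to Sato → $10,525.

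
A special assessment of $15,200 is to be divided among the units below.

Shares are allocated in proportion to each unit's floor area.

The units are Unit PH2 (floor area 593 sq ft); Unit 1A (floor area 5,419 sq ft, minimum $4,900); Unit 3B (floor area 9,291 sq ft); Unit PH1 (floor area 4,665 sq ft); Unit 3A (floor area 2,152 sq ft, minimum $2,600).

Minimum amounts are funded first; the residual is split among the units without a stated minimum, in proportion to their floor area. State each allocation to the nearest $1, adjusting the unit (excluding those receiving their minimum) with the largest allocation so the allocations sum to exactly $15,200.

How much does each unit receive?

Unit PH2: $314 · Unit 1A: $4,900 · Unit 3B: $4,917 · Unit PH1: $2,469 · Unit 3A: $2,600

Minimums first: Unit 1A $4,900; Unit 3A $2,600. Residual $7,700.
Residual split over remaining floor area 14,549: Unit PH2 313.84 → $314; Unit 3B 4,917.22 → $4,917; Unit PH1 2,468.93 → $2,469.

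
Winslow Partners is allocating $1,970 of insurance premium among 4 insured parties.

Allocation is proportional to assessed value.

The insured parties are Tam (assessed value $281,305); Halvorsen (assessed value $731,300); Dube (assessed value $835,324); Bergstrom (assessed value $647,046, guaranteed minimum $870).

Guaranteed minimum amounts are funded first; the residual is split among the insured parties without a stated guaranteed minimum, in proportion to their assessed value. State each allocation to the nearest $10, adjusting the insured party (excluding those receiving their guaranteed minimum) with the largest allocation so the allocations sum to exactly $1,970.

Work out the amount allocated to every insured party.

Tam: $170 | Halvorsen: $440 | Dube: $490 | Bergstrom: $870

Fund the minimums — Bergstrom $870. Balance $1,100.
Balance split over remaining assessed value 1,847,929: Tam 167.45 → $170; Halvorsen 435.31 → $440; Dube 497.24 → $500.
Rounding difference −$10 applied to Dube → $490.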